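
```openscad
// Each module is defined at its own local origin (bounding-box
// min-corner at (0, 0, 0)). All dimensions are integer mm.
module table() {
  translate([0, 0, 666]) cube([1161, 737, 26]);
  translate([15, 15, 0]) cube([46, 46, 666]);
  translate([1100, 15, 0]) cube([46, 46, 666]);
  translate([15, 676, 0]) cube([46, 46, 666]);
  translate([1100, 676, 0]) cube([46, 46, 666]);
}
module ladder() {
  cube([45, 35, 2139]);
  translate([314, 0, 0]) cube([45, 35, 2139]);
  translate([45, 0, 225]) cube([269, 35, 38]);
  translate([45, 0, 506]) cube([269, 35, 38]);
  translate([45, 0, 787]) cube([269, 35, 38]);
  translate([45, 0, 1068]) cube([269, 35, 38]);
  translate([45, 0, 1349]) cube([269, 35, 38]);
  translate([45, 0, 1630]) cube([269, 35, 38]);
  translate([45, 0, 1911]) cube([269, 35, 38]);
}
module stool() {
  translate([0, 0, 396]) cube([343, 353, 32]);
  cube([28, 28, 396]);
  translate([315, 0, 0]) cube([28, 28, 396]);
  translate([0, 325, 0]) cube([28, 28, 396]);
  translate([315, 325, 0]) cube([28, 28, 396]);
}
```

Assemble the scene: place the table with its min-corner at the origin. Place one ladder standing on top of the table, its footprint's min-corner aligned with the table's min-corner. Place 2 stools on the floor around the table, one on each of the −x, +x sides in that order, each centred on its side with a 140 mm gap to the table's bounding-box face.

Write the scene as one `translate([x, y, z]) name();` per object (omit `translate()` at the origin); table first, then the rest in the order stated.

table();
translate([0, 0, 692]) ladder();
translate([-483, 192, 0]) stool();
translate([1301, 192, 0]) stool();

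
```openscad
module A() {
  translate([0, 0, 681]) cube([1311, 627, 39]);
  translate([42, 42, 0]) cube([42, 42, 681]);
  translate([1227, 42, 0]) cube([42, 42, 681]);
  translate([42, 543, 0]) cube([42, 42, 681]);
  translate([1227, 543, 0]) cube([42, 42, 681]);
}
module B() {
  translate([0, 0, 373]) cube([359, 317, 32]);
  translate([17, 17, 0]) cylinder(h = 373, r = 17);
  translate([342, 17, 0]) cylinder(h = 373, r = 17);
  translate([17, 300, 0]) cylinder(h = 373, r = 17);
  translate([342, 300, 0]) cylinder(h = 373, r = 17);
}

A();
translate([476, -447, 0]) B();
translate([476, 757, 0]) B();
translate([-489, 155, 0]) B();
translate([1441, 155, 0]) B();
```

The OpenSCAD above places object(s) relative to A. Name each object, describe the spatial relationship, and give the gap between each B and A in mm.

A is a table. B is a stool. Four stools sit around the table at the −y, +y, −x, +x sides. The gap between each stool and the table is 130 mm.

Each stool's nearest face is 130 mm from the table's bounding box.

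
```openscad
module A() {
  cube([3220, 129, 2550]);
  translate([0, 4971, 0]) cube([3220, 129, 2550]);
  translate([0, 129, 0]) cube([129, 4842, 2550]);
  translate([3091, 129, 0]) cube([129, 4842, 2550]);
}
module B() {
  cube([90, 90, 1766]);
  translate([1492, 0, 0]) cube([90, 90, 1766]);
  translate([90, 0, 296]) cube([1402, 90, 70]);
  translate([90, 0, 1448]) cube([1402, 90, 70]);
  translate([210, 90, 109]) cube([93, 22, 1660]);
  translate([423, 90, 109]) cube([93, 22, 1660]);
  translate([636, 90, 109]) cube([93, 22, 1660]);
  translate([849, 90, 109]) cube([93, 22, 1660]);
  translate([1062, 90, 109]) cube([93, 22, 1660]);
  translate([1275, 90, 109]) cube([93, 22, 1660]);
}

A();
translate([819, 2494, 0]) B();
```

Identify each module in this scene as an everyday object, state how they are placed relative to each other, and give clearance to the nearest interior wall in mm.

A is a house frame. B is a fence section. The fence section sits inside the house frame, centred. The clearance to the nearest interior wall is 690 mm.

Clearances: x = 690, y = 2365; minimum 690 mm.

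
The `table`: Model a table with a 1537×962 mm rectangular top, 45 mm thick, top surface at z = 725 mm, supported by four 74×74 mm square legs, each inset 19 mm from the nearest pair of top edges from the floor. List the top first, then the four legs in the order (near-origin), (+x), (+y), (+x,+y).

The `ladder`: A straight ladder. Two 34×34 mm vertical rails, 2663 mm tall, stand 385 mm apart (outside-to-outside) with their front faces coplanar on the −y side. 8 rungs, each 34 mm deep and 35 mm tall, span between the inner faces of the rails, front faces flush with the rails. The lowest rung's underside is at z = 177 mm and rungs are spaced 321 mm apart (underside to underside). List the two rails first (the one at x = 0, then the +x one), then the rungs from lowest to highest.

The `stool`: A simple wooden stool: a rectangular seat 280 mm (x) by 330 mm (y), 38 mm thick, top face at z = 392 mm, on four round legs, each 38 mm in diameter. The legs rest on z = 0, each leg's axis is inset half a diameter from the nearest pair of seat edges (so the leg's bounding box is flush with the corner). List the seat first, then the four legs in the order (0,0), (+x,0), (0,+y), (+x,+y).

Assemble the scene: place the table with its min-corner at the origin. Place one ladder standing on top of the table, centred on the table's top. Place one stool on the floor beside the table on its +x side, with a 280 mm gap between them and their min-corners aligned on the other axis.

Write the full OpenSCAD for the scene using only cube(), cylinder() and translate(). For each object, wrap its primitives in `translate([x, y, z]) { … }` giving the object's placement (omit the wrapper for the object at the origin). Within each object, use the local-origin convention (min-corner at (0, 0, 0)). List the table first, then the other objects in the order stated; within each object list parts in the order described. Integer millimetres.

translate([0, 0, 680]) cube([1537, 962, 45]);
translate([19, 19, 0]) cube([74, 74, 680]);
translate([1444, 19, 0]) cube([74, 74, 680]);
translate([19, 869, 0]) cube([74, 74, 680]);
translate([1444, 869, 0]) cube([74, 74, 680]);
translate([576, 464, 725]) {
  cube([34, 34, 2663]);
  translate([351, 0, 0]) cube([34, 34, 2663]);
  translate([34, 0, 177]) cube([317, 34, 35]);
  translate([34, 0, 498]) cube([317, 34, 35]);
  translate([34, 0, 819]) cube([317, 34, 35]);
  translate([34, 0, 1140]) cube([317, 34, 35]);
  translate([34, 0, 1461]) cube([317, 34, 35]);
  translate([34, 0, 1782]) cube([317, 34, 35]);
  translate([34, 0, 2103]) cube([317, 34, 35]);
  translate([34, 0, 2424]) cube([317, 34, 35]);
}
translate([1817, 0, 0]) {
  translate([0, 0, 354]) cube([280, 330, 38]);
  translate([19, 19, 0]) cylinder(h = 354, r = 19);
  translate([261, 19, 0]) cylinder(h = 354, r = 19);
  translate([19, 311, 0]) cylinder(h = 354, r = 19);
  translate([261, 311, 0]) cylinder(h = 354, r = 19);
}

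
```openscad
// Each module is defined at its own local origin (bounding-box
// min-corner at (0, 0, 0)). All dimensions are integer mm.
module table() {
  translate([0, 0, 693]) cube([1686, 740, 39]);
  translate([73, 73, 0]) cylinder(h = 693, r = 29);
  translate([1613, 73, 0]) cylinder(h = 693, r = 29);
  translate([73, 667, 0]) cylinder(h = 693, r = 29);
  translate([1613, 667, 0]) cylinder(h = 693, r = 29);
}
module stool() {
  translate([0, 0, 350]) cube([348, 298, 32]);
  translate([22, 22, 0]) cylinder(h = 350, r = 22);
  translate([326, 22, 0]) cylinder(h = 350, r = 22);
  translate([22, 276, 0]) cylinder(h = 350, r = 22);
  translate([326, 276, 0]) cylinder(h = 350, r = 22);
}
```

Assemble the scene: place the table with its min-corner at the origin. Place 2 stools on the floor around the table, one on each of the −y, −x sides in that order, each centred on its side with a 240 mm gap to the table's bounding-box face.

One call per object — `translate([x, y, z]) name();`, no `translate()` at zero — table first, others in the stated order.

table();
translate([669, -538, 0]) stool();
translate([-588, 221, 0]) stool();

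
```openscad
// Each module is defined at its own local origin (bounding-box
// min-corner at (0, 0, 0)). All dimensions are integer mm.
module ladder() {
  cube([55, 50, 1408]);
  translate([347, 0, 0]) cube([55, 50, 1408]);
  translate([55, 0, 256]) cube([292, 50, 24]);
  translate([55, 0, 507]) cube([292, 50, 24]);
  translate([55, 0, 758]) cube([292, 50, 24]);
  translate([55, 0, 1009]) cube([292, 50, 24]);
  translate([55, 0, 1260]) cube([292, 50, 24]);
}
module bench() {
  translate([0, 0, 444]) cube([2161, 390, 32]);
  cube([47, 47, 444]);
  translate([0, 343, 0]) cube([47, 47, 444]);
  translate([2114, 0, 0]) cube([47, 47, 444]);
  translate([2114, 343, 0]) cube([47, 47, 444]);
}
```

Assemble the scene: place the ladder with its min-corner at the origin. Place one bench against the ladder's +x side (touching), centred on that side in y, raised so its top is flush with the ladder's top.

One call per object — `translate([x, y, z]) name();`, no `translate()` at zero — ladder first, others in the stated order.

ladder();
translate([402, -170, 932]) bench();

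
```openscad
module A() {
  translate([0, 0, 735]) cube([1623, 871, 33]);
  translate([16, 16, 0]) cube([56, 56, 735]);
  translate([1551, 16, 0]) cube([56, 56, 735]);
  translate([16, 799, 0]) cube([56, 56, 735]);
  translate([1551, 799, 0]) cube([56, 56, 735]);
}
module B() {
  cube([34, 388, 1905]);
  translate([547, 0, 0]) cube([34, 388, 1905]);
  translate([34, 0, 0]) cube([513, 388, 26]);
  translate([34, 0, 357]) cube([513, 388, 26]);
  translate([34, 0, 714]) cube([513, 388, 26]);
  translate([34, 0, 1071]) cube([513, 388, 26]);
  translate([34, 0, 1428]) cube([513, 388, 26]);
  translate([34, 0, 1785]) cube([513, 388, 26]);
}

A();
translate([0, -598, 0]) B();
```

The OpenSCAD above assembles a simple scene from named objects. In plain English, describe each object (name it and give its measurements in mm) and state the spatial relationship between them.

A is a table with a 1623×871 mm rectangular top, 33 mm thick, top surface at z = 768 mm, supported by four 56×56 mm square legs, each inset 16 mm from the nearest pair of top edges, running from the floor.

B is an open bookshelf. Two side panels, each 34 mm thick, 388 mm deep and 1905 mm tall, stand 581 mm apart (outside-to-outside). Between them sit 6 shelves, each 26 mm thick and 388 mm deep, spanning the full gap between the sides. The bottom shelf rests on the floor (its underside at z = 0) and the clear gap between one shelf's top and the next shelf's underside is 331 mm.

The bookshelf is on the floor beside the table on its −y side.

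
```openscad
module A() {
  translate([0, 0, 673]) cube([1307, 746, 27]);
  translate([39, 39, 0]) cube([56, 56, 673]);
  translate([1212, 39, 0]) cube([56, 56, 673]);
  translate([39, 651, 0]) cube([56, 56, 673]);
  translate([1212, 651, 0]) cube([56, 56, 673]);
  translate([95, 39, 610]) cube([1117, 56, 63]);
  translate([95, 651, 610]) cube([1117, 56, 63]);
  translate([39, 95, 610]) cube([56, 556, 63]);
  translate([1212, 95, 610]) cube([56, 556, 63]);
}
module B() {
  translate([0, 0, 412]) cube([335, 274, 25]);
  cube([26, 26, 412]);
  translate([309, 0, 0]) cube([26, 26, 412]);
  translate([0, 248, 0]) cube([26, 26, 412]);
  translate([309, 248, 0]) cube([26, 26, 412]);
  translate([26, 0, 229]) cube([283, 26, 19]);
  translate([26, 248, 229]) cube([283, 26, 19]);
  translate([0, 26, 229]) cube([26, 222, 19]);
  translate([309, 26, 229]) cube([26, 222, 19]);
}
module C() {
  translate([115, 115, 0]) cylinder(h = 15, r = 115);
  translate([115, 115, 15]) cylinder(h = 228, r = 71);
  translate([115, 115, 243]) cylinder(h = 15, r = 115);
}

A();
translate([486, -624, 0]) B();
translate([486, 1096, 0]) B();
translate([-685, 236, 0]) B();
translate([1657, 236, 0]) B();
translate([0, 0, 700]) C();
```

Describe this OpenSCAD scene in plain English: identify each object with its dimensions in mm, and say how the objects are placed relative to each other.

A is a table: top 1307 mm (x) × 746 mm (y), 27 mm thick, upper face at z = 700 mm, on four 56×56 mm square legs, each inset 39 mm from the nearest pair of top edges, running from z = 0 to the bottom of the top. Four apron rails, 56 mm thick and 63 mm tall, run between adjacent legs with their top edges flush with the underside of the top and their outer faces flush with the legs' outer faces.

B is a four-legged stool. The seat is 335×274 mm, 25 mm thick, top at z = 437 mm. It stands on four square legs, each 26×26 mm in cross-section, from z = 0 to the seat underside, each flush with a corner of the seat. Four stretchers, 26 mm wide and 19 mm tall, connect adjacent legs with their undersides at z = 229 mm, each running between the inner faces of the legs it joins and aligned with the legs' outer faces on the other axis.

C is a spool: two coaxial disc flanges of radius 115 mm and thickness 15 mm, joined by a core cylinder of radius 71 mm and height 228 mm. The lower flange rests on z = 0 and the three cylinders share a vertical axis.

Four stools sit around the table at the −y, +y, −x, +x sides. The spool is on top of the table.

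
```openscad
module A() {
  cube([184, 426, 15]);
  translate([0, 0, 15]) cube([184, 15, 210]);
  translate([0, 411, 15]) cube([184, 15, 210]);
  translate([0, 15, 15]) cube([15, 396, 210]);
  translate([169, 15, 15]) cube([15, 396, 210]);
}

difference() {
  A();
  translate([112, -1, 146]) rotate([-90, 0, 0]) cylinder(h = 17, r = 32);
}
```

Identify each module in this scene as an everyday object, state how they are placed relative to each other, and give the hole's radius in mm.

The subtracted cylinder has r = 32 mm.

A is an open box. The open box has a circular hole through its front wall. The hole's radius is 32 mm.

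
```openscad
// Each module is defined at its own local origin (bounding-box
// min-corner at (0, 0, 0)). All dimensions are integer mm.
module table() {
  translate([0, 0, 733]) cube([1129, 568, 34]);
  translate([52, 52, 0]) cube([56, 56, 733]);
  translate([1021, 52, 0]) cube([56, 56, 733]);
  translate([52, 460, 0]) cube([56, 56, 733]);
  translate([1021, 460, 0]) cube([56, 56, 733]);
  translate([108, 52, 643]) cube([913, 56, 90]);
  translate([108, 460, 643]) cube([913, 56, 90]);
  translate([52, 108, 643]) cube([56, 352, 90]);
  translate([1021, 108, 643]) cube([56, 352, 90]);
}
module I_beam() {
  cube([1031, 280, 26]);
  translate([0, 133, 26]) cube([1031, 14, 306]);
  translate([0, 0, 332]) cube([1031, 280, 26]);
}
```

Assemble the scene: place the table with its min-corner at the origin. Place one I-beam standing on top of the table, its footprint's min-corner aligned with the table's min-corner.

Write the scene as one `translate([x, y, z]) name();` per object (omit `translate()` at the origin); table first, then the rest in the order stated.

table();
translate([0, 0, 767]) I_beam();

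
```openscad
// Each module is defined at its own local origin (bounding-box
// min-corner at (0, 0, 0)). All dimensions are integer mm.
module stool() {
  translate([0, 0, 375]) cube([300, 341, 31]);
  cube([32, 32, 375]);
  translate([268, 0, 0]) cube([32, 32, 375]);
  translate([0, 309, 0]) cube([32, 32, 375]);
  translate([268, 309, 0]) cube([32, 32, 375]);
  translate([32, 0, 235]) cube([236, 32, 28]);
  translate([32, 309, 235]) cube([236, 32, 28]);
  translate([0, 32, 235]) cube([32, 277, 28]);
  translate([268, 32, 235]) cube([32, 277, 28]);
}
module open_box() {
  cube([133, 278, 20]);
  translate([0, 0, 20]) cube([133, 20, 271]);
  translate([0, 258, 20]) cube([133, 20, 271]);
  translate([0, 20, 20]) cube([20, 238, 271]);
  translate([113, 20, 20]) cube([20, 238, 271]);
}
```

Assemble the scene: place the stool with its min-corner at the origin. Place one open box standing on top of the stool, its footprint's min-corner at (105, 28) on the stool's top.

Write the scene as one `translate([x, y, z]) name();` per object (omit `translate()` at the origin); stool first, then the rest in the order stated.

stool();
translate([105, 28, 406]) open_box();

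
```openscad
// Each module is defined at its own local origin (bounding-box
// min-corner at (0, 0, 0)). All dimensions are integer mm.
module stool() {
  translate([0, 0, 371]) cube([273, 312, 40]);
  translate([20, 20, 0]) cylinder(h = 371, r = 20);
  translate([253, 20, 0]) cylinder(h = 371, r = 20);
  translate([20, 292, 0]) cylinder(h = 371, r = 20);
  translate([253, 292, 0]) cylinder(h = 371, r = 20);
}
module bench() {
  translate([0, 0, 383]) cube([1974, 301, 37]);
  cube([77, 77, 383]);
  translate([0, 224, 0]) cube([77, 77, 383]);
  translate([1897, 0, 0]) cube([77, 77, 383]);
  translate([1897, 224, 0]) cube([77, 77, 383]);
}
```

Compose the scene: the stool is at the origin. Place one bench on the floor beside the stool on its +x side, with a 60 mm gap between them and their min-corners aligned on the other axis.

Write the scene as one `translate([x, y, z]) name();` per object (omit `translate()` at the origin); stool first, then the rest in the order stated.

stool();
translate([333, 0, 0]) bench();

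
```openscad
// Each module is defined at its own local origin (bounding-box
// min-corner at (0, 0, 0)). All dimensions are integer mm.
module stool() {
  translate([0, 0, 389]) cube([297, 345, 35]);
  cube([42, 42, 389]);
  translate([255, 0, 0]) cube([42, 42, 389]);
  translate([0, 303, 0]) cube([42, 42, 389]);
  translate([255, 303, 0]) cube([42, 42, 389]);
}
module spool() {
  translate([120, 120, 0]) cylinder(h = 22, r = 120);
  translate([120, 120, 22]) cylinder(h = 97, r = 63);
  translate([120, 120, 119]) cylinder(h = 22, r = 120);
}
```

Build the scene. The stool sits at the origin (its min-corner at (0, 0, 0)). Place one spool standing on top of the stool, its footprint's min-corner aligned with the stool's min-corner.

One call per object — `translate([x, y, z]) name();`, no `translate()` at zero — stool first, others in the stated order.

stool();
translate([0, 0, 424]) spool();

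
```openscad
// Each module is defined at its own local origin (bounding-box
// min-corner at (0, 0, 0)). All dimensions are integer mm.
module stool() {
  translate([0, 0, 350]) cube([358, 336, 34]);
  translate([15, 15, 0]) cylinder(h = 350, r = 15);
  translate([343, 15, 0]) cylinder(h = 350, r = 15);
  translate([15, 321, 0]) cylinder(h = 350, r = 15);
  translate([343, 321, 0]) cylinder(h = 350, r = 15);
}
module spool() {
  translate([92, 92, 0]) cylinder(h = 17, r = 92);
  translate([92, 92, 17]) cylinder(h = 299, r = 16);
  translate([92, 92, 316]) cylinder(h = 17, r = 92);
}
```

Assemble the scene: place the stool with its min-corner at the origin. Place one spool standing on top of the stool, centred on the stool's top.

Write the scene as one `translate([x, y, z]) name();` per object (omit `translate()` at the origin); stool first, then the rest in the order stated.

stool();
translate([87, 76, 384]) spool();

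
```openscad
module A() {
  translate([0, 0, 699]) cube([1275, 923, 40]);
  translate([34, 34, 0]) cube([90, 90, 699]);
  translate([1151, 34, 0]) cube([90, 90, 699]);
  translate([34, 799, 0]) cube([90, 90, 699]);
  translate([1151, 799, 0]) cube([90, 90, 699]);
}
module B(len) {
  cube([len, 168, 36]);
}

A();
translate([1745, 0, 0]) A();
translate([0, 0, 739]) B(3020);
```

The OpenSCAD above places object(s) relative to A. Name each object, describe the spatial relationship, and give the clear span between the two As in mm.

Second table starts at x = 1745; first ends at x = 1275; clear span = 1745 − 1275 = 470 mm.

A is a table. B is a beam. A beam spans the tops of two tables. The clear span between the two tables is 470 mm.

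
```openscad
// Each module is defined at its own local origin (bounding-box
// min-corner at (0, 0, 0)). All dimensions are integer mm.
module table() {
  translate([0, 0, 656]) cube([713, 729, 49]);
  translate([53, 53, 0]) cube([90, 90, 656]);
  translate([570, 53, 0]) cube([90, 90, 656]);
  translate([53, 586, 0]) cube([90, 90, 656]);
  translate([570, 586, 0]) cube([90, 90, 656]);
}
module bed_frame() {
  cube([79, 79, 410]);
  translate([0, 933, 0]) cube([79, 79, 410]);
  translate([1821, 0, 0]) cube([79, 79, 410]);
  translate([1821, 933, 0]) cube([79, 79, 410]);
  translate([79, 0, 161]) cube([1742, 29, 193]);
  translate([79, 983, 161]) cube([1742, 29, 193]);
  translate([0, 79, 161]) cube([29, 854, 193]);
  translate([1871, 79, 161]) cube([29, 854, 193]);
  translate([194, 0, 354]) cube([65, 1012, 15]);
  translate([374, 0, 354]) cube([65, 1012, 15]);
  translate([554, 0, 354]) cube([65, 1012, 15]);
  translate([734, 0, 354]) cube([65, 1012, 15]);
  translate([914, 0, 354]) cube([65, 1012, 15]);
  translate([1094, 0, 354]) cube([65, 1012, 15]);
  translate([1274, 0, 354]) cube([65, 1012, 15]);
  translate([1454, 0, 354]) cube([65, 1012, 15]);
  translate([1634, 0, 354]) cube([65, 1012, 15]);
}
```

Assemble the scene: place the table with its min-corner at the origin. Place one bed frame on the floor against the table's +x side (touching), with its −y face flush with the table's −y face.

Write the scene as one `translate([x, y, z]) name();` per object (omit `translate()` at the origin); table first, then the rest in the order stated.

table();
translate([713, 0, 0]) bed_frame();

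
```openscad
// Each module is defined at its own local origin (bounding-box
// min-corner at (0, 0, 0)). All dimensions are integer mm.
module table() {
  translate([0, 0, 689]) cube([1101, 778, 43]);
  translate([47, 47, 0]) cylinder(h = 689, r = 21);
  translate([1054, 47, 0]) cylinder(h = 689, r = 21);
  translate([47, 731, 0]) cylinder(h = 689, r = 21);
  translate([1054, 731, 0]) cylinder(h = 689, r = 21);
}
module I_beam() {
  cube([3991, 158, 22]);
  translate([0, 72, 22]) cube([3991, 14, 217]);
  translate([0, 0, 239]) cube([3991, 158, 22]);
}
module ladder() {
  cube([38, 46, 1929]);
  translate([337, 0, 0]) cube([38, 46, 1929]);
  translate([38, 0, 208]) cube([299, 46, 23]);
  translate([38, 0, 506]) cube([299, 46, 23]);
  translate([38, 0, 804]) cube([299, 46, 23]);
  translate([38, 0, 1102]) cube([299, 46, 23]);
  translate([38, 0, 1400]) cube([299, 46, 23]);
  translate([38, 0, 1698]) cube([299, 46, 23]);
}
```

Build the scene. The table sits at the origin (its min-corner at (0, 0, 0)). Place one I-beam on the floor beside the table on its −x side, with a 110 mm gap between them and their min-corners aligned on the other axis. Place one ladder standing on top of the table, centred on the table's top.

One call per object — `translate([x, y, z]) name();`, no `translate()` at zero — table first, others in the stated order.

table();
translate([-4101, 0, 0]) I_beam();
translate([363, 366, 732]) ladder();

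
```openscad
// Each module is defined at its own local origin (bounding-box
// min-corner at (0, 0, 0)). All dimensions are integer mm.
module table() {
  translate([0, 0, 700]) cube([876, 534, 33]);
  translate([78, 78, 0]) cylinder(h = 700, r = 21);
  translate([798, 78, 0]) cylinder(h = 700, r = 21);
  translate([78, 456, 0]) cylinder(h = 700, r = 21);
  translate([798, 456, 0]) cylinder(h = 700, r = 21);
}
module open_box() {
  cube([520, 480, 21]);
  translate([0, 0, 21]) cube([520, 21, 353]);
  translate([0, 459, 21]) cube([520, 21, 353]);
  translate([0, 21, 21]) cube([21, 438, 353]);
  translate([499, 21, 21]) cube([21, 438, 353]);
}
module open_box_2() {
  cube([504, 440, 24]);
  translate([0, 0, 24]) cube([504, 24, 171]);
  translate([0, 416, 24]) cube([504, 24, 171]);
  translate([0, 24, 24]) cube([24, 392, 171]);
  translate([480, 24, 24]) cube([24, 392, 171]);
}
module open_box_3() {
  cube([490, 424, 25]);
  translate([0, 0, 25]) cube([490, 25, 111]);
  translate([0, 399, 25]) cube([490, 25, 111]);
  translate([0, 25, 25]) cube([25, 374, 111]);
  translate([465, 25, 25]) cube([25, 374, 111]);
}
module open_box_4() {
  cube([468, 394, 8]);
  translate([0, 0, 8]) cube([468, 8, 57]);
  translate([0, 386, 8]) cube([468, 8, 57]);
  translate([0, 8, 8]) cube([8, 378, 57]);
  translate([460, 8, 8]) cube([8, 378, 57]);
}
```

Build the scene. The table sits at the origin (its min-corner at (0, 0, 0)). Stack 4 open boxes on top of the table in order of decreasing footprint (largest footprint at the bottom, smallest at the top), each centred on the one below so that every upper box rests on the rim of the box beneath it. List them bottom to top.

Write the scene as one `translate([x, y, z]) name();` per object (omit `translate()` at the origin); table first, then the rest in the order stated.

table();
translate([178, 27, 733]) open_box();
translate([186, 47, 1107]) open_box_2();
translate([193, 55, 1302]) open_box_3();
translate([204, 70, 1438]) open_box_4();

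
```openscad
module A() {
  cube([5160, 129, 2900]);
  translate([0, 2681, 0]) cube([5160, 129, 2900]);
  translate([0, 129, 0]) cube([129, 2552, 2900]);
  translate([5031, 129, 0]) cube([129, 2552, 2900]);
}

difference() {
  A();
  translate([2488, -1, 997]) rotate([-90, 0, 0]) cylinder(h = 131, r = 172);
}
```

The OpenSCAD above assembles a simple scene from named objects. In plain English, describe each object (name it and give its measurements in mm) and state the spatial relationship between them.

A is a box-shaped house frame (walls only): outside footprint 5160×2810 mm, wall height 2900 mm, wall thickness 129 mm. The two y-facing walls run the full x-width; the two x-facing walls fit between the inner faces of the y-facing walls.

The house frame has a circular hole of radius 172 mm through its front wall, centred at (x = 2488, z = 997).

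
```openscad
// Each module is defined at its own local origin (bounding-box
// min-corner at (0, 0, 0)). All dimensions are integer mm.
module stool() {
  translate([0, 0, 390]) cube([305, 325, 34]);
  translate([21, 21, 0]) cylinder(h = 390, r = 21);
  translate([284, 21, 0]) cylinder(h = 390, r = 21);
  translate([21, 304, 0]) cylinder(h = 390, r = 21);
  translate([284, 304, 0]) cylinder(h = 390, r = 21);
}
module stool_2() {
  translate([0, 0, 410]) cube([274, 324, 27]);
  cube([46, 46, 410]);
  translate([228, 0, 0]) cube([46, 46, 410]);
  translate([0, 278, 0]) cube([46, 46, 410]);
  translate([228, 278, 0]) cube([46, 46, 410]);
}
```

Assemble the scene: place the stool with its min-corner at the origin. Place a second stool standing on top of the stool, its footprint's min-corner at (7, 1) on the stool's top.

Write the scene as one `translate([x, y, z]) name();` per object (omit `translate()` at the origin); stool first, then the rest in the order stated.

stool();
translate([7, 1, 424]) stool_2();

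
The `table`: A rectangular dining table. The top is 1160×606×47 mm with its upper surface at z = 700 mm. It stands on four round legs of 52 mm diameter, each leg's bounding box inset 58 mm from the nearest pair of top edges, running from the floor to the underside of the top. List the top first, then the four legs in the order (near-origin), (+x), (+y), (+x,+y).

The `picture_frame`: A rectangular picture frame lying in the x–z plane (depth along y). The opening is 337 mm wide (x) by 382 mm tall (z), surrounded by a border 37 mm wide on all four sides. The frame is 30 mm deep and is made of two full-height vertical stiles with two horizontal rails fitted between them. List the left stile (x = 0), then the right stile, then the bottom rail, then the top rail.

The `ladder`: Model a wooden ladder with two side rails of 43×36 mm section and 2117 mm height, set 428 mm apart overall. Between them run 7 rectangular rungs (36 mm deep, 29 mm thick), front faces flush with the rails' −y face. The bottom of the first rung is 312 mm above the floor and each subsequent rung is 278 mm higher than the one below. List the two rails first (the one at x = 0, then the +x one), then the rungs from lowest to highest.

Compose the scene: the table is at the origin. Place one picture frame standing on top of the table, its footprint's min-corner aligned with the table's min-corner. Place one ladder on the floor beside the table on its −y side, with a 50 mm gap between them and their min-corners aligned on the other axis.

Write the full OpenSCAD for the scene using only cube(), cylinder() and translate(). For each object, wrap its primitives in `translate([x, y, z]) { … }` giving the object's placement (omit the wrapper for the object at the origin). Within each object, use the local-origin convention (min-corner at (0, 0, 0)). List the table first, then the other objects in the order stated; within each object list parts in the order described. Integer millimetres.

translate([0, 0, 653]) cube([1160, 606, 47]);
translate([84, 84, 0]) cylinder(h = 653, r = 26);
translate([1076, 84, 0]) cylinder(h = 653, r = 26);
translate([84, 522, 0]) cylinder(h = 653, r = 26);
translate([1076, 522, 0]) cylinder(h = 653, r = 26);
translate([0, 0, 700]) {
  cube([37, 30, 456]);
  translate([374, 0, 0]) cube([37, 30, 456]);
  translate([37, 0, 0]) cube([337, 30, 37]);
  translate([37, 0, 419]) cube([337, 30, 37]);
}
translate([0, -86, 0]) {
  cube([43, 36, 2117]);
  translate([385, 0, 0]) cube([43, 36, 2117]);
  translate([43, 0, 312]) cube([342, 36, 29]);
  translate([43, 0, 590]) cube([342, 36, 29]);
  translate([43, 0, 868]) cube([342, 36, 29]);
  translate([43, 0, 1146]) cube([342, 36, 29]);
  translate([43, 0, 1424]) cube([342, 36, 29]);
  translate([43, 0, 1702]) cube([342, 36, 29]);
  translate([43, 0, 1980]) cube([342, 36, 29]);
}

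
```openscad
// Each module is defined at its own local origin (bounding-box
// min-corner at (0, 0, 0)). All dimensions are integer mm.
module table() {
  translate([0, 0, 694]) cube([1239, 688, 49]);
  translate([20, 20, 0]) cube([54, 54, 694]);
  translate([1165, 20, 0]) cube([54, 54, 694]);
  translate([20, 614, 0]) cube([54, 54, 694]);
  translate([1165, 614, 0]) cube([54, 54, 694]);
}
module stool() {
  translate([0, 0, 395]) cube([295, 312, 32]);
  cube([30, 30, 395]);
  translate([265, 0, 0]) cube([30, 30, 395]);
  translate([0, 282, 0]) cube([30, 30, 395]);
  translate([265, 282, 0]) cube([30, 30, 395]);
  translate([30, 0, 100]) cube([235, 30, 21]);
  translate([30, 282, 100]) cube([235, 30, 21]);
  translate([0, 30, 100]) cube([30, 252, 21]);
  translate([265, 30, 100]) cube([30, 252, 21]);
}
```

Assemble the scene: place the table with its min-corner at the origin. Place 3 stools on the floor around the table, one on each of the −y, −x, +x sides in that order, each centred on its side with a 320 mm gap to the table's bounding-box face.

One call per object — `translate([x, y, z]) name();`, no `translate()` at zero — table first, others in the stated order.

table();
translate([472, -632, 0]) stool();
translate([-615, 188, 0]) stool();
translate([1559, 188, 0]) stool();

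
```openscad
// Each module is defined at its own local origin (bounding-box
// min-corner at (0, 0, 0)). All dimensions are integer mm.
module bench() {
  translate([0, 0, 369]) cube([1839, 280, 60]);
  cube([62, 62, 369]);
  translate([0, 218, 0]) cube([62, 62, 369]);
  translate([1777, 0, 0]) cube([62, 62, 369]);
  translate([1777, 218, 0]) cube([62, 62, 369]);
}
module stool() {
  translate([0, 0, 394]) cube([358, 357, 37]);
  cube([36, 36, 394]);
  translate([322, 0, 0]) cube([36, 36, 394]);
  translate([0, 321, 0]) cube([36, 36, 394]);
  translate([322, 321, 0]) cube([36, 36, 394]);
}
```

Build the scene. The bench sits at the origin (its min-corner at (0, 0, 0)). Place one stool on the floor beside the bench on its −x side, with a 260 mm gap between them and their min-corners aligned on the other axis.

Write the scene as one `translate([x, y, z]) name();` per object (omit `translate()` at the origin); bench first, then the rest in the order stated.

bench();
translate([-618, 0, 0]) stool();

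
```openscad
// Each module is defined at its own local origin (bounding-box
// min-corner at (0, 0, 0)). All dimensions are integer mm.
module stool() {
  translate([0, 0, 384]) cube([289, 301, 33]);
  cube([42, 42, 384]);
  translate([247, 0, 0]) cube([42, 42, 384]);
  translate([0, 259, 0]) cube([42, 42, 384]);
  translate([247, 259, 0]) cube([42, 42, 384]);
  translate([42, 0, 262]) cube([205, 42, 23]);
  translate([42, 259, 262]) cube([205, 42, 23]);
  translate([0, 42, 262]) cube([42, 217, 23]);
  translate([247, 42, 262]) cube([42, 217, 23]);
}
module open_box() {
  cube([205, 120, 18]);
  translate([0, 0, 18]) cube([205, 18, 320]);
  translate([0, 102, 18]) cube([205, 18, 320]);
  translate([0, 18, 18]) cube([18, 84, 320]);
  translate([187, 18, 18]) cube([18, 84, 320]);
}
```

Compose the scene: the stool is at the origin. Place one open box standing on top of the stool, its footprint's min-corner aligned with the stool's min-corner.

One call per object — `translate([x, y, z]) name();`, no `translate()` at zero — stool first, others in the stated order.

stool();
translate([0, 0, 417]) open_box();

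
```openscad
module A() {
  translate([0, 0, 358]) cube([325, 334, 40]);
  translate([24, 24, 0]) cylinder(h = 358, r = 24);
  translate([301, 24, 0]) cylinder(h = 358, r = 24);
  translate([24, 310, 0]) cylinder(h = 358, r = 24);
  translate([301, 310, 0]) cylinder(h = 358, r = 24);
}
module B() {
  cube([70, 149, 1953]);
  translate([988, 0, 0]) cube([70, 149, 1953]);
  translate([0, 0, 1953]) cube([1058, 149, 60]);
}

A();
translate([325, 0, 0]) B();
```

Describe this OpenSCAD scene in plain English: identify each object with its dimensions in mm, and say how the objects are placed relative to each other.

A is a simple wooden stool: a rectangular seat 325 mm (x) by 334 mm (y), 40 mm thick, top face at z = 398 mm, on four round legs, each 48 mm in diameter. The legs rest on z = 0, each leg's axis is inset half a diameter from the nearest pair of seat edges (so the leg's bounding box is flush with the corner).

B is a door frame. The clear opening is 918 mm wide and 1953 mm high. Two 70 mm wide jambs, 149 mm deep, stand either side of the opening from the floor to the top of the opening. A 60 mm thick head sits across the top of both jambs, spanning the full outside width of the frame.

The door frame is against the stool's +x side, with their −y faces flush.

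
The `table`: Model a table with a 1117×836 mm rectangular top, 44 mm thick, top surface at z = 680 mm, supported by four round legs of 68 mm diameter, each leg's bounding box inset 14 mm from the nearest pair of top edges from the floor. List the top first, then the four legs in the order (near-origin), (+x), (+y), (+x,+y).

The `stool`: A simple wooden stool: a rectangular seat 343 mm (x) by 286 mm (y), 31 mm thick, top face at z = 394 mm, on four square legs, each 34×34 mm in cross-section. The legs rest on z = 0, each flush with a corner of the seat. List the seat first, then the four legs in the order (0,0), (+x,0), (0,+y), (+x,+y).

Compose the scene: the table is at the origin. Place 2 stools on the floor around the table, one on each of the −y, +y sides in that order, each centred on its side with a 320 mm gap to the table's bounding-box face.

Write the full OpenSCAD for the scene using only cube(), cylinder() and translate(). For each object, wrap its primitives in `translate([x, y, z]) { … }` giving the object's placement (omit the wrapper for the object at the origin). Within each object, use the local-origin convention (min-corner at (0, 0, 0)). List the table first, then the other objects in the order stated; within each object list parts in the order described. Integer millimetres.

translate([0, 0, 636]) cube([1117, 836, 44]);
translate([48, 48, 0]) cylinder(h = 636, r = 34);
translate([1069, 48, 0]) cylinder(h = 636, r = 34);
translate([48, 788, 0]) cylinder(h = 636, r = 34);
translate([1069, 788, 0]) cylinder(h = 636, r = 34);
translate([387, -606, 0]) {
  translate([0, 0, 363]) cube([343, 286, 31]);
  cube([34, 34, 363]);
  translate([309, 0, 0]) cube([34, 34, 363]);
  translate([0, 252, 0]) cube([34, 34, 363]);
  translate([309, 252, 0]) cube([34, 34, 363]);
}
translate([387, 1156, 0]) {
  translate([0, 0, 363]) cube([343, 286, 31]);
  cube([34, 34, 363]);
  translate([309, 0, 0]) cube([34, 34, 363]);
  translate([0, 252, 0]) cube([34, 34, 363]);
  translate([309, 252, 0]) cube([34, 34, 363]);
}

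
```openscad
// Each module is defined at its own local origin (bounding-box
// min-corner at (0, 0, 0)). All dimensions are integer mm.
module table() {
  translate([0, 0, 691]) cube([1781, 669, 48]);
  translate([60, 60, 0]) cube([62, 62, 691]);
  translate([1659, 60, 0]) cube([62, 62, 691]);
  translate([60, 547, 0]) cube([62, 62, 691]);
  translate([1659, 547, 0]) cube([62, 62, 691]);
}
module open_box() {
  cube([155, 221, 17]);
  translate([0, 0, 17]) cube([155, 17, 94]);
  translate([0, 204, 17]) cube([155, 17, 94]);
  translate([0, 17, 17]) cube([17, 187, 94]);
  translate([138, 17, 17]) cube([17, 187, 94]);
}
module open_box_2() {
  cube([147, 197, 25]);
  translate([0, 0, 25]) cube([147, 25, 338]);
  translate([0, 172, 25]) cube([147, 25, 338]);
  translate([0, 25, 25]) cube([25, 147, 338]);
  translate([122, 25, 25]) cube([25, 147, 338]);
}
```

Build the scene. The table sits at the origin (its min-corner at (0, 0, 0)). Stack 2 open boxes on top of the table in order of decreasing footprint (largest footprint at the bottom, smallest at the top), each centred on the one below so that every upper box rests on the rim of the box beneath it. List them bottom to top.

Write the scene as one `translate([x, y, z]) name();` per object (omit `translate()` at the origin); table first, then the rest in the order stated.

table();
translate([813, 224, 739]) open_box();
translate([817, 236, 850]) open_box_2();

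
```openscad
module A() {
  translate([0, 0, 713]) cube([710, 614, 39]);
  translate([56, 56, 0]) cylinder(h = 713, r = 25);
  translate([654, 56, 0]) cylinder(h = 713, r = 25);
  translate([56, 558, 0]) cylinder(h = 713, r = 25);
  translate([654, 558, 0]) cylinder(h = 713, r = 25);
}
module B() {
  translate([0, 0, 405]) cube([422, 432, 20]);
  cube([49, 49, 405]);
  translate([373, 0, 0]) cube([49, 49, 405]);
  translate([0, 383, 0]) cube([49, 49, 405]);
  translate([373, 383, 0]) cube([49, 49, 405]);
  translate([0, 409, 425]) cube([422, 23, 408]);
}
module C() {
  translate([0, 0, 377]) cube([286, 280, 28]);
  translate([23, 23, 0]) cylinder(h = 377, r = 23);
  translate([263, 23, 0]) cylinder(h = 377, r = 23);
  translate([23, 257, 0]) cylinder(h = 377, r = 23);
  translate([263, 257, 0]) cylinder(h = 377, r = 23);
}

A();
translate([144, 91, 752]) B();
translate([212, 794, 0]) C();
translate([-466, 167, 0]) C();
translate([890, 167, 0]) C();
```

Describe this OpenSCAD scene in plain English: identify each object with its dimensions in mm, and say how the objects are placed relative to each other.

A is a table with a 710×614 mm rectangular top, 39 mm thick, top surface at z = 752 mm, supported by four round legs of 50 mm diameter, each leg's bounding box inset 31 mm from the nearest pair of top edges, running from the floor.

B is a chair: 422×432 mm seat, 20 mm thick, top at z = 425 mm, on four 49 mm square corner legs flush with the seat edges. A 23 mm thick backrest slab spans the full seat width, extending 408 mm above the seat top, its back face flush with the seat's +y edge.

C is a four-legged stool. The seat is a 286×280×28 mm slab whose top surface is at z = 405 mm; four round legs, each 46 mm in diameter, run from the floor (z = 0) to the underside of the seat, each leg's axis is inset half a diameter from the nearest pair of seat edges (so the leg's bounding box is flush with the corner).

The chair is on top of the table, centred. Three stools sit around the table at the +y, −x, +x sides.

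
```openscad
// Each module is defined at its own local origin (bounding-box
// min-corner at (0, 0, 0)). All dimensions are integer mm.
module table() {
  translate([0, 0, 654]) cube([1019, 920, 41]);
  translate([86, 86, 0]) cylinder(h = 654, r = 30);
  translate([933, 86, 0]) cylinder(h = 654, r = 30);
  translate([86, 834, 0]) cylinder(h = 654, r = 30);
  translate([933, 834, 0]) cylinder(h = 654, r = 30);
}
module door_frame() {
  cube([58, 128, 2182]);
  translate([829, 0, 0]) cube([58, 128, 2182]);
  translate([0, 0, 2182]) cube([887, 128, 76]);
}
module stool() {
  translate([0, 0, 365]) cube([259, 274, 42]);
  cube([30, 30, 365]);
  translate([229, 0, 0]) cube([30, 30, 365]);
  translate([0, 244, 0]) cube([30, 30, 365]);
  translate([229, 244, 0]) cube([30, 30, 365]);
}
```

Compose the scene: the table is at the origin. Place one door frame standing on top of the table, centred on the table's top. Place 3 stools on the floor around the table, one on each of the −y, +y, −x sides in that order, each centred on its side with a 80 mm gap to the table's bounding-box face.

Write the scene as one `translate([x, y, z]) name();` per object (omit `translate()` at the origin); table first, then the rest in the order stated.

table();
translate([66, 396, 695]) door_frame();
translate([380, -354, 0]) stool();
translate([380, 1000, 0]) stool();
translate([-339, 323, 0]) stool();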